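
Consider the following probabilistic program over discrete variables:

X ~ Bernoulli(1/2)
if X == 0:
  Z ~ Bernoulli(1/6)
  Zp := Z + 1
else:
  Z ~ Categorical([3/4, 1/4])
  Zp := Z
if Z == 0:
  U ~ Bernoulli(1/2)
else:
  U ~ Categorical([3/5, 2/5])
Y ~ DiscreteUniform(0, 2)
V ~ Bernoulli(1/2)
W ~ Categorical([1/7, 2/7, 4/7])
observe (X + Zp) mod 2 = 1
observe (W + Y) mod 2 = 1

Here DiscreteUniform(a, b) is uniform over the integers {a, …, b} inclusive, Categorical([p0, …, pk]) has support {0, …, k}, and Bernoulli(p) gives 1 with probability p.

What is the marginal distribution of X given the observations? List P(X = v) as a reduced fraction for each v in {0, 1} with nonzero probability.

Enumerate traces; 32 have nonzero weight after conditioning:
  (X=0, Z=0, U=0, Y=0, V=0, W=1) weight 5/504
  (X=0, Z=0, U=0, Y=0, V=1, W=1) weight 5/504
  (X=0, Z=0, U=0, Y=1, V=0, W=0) weight 5/1008
  (X=0, Z=0, U=0, Y=1, V=0, W=2) weight 5/252
  (X=0, Z=0, U=0, Y=1, V=1, W=0) weight 5/1008
  (X=0, Z=0, U=0, Y=1, V=1, W=2) weight 5/252
  (X=0, Z=0, U=0, Y=2, V=0, W=1) weight 5/504
  (X=0, Z=0, U=0, Y=2, V=1, W=1) weight 5/504
  (X=1, Z=0, U=0, Y=0, V=0, W=1) weight 1/112
  … 23 more
Group by X:
  weight(X=0) = 5/28
  weight(X=1) = 9/56
Total weight = 5/28 + 9/56 = 19/56
P(X=0 | obs) = 5/28 / 19/56 = 10/19
P(X=1 | obs) = 9/56 / 19/56 = 9/19

P(X=0) = 10/19, P(X=1) = 9/19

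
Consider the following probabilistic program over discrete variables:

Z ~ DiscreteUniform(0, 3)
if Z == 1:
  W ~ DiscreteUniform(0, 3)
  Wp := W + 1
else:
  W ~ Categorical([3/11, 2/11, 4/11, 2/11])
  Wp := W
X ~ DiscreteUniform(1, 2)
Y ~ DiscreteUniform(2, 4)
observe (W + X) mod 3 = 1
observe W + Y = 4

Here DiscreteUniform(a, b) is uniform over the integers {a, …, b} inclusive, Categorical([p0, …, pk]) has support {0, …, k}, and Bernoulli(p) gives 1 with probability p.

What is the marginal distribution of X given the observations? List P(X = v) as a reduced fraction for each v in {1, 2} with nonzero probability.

P(X=1) = 47/106, P(X=2) = 59/106

Enumerate traces; 8 have nonzero weight after conditioning:
  (Z=0, W=0, X=1, Y=4) weight 1/88
  (Z=0, W=2, X=2, Y=2) weight 1/66
  (Z=1, W=0, X=1, Y=4) weight 1/96
  (Z=1, W=2, X=2, Y=2) weight 1/96
  (Z=2, W=0, X=1, Y=4) weight 1/88
  (Z=2, W=2, X=2, Y=2) weight 1/66
  (Z=3, W=0, X=1, Y=4) weight 1/88
  (Z=3, W=2, X=2, Y=2) weight 1/66
Group by X:
  weight(X=1) = 47/1056
  weight(X=2) = 59/1056
Total weight = 47/1056 + 59/1056 = 53/528
P(X=1 | obs) = 47/1056 / 53/528 = 47/106
P(X=2 | obs) = 59/1056 / 53/528 = 59/106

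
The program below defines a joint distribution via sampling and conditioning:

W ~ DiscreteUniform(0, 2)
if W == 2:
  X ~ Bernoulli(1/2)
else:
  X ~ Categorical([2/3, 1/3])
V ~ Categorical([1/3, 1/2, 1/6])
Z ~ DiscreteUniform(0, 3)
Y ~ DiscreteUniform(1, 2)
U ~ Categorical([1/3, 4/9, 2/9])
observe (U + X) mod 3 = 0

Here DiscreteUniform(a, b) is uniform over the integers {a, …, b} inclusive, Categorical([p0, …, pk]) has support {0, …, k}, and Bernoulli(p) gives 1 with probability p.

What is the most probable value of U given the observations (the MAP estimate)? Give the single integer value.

Enumerate traces; 144 have nonzero weight after conditioning:
  (W=0, X=0, V=0, Z=0, Y=1, U=0) weight 1/324
  (W=0, X=0, V=0, Z=0, Y=2, U=0) weight 1/324
  (W=0, X=0, V=0, Z=1, Y=1, U=0) weight 1/324
  (W=0, X=0, V=0, Z=1, Y=2, U=0) weight 1/324
  (W=0, X=0, V=0, Z=2, Y=1, U=0) weight 1/324
  (W=0, X=0, V=0, Z=2, Y=2, U=0) weight 1/324
  (W=0, X=0, V=0, Z=3, Y=1, U=0) weight 1/324
  (W=0, X=0, V=0, Z=3, Y=2, U=0) weight 1/324
  (W=0, X=1, V=0, Z=0, Y=1, U=2) weight 1/972
  … 135 more
Group by U:
  weight(U=0) = 11/54
  weight(U=2) = 7/81
Total weight = 11/54 + 7/81 = 47/162
P(U=0 | obs) = 11/54 / 47/162 = 33/47
P(U=2 | obs) = 7/81 / 47/162 = 14/47
argmax = 0

argmax_v P(U = v | obs) = 0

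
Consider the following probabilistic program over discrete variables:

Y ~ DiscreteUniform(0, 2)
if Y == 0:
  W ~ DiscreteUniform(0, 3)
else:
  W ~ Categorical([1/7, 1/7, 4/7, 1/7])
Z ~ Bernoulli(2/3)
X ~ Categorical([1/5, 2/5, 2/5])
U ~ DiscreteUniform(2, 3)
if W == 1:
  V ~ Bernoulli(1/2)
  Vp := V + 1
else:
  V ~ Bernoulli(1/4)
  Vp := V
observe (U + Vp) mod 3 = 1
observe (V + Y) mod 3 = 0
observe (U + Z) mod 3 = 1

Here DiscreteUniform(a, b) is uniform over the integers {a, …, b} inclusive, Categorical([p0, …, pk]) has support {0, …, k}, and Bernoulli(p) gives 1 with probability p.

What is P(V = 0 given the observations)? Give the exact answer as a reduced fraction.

P(V = 0 | obs) = 7/19

Enumerate traces; 12 have nonzero weight after conditioning:
  (Y=0, W=1, Z=1, X=0, U=3, V=0) weight 1/360
  (Y=0, W=1, Z=1, X=1, U=3, V=0) weight 1/180
  (Y=0, W=1, Z=1, X=2, U=3, V=0) weight 1/180
  (Y=2, W=0, Z=1, X=0, U=3, V=1) weight 1/1260
  (Y=2, W=0, Z=1, X=1, U=3, V=1) weight 1/630
  (Y=2, W=0, Z=1, X=2, U=3, V=1) weight 1/630
  (Y=2, W=2, Z=1, X=0, U=3, V=1) weight 1/315
  (Y=2, W=2, Z=1, X=1, U=3, V=1) weight 2/315
  … 4 more
Group by V:
  weight(V=0) = 1/72
  weight(V=1) = 1/42
Total weight = 1/72 + 1/42 = 19/504
P(V=0 | obs) = 1/72 / 19/504 = 7/19
P(V=1 | obs) = 1/42 / 19/504 = 12/19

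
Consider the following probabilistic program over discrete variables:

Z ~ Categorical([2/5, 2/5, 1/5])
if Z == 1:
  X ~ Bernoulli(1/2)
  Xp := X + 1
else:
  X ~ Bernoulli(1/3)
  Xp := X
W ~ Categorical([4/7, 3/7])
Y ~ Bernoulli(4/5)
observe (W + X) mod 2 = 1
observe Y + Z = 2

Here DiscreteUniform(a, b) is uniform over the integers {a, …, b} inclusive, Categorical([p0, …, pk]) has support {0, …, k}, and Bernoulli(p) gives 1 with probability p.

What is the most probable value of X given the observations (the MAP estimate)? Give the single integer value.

argmax_v P(X = v | obs) = 1

Enumerate traces; 4 have nonzero weight after conditioning:
  (Z=1, X=0, W=1, Y=1) weight 12/175
  (Z=1, X=1, W=0, Y=1) weight 16/175
  (Z=2, X=0, W=1, Y=0) weight 2/175
  (Z=2, X=1, W=0, Y=0) weight 4/525
Group by X:
  weight(X=0) = 2/25
  weight(X=1) = 52/525
Total weight = 2/25 + 52/525 = 94/525
P(X=0 | obs) = 2/25 / 94/525 = 21/47
P(X=1 | obs) = 52/525 / 94/525 = 26/47
argmax = 1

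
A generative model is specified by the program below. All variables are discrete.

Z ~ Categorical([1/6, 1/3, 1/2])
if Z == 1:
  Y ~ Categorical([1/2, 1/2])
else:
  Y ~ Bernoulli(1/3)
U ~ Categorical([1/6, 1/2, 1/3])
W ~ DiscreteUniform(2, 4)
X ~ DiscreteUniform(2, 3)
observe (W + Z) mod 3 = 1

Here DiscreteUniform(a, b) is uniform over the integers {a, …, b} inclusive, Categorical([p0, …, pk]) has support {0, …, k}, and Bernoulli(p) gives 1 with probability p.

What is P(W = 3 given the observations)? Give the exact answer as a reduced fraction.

P(W = 3 | obs) = 1/3

Enumerate traces; 36 have nonzero weight after conditioning:
  (Z=0, Y=0, U=0, W=4, X=2) weight 1/324
  (Z=0, Y=0, U=0, W=4, X=3) weight 1/324
  (Z=0, Y=0, U=1, W=4, X=2) weight 1/108
  (Z=0, Y=0, U=1, W=4, X=3) weight 1/108
  (Z=0, Y=0, U=2, W=4, X=2) weight 1/162
  (Z=0, Y=0, U=2, W=4, X=3) weight 1/162
  (Z=0, Y=1, U=0, W=4, X=2) weight 1/648
  (Z=0, Y=1, U=0, W=4, X=3) weight 1/648
  (Z=1, Y=0, U=0, W=3, X=2) weight 1/216
  (Z=2, Y=0, U=0, W=2, X=2) weight 1/108
  … 26 more
Group by W:
  weight(W=2) = 1/6
  weight(W=3) = 1/9
  weight(W=4) = 1/18
Total weight = 1/6 + 1/9 + 1/18 = 1/3
P(W=2 | obs) = 1/6 / 1/3 = 1/2
P(W=3 | obs) = 1/9 / 1/3 = 1/3
P(W=4 | obs) = 1/18 / 1/3 = 1/6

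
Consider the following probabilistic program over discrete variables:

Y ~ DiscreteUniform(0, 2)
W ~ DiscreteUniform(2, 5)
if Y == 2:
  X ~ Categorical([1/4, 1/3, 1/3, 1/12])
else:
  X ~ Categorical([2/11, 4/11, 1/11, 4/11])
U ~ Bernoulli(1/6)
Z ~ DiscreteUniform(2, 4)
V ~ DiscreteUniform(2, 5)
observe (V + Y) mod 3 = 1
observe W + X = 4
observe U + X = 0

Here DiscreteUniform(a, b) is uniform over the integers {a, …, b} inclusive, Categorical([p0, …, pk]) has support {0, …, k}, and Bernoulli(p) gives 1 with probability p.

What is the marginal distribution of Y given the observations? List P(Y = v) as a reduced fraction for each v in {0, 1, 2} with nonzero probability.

P(Y=0) = 4/19, P(Y=1) = 4/19, P(Y=2) = 11/19

Enumerate traces; 12 have nonzero weight after conditioning:
  (Y=0, W=4, X=0, U=0, Z=2, V=4) weight 5/4752
  (Y=0, W=4, X=0, U=0, Z=3, V=4) weight 5/4752
  (Y=0, W=4, X=0, U=0, Z=4, V=4) weight 5/4752
  (Y=1, W=4, X=0, U=0, Z=2, V=3) weight 5/4752
  (Y=1, W=4, X=0, U=0, Z=3, V=3) weight 5/4752
  (Y=1, W=4, X=0, U=0, Z=4, V=3) weight 5/4752
  (Y=2, W=4, X=0, U=0, Z=2, V=2) weight 5/3456
  (Y=2, W=4, X=0, U=0, Z=2, V=5) weight 5/3456
  … 4 more
Group by Y:
  weight(Y=0) = 5/1584
  weight(Y=1) = 5/1584
  weight(Y=2) = 5/576
Total weight = 5/1584 + 5/1584 + 5/576 = 95/6336
P(Y=0 | obs) = 5/1584 / 95/6336 = 4/19
P(Y=1 | obs) = 5/1584 / 95/6336 = 4/19
P(Y=2 | obs) = 5/576 / 95/6336 = 11/19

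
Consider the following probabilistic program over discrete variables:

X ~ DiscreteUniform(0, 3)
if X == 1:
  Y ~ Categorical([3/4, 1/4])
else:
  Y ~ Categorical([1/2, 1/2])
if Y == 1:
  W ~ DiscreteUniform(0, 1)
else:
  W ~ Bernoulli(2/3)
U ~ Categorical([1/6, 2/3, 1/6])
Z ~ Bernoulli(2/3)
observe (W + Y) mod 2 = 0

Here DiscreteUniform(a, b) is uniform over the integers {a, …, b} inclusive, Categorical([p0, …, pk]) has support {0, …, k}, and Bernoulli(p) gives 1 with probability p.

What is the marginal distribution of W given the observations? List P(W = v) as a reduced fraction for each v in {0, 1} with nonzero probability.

P(W=0) = 6/13, P(W=1) = 7/13

Enumerate traces; 48 have nonzero weight after conditioning:
  (X=0, Y=0, W=0, U=0, Z=0) weight 1/432
  (X=0, Y=0, W=0, U=0, Z=1) weight 1/216
  (X=0, Y=0, W=0, U=1, Z=0) weight 1/108
  (X=0, Y=0, W=0, U=1, Z=1) weight 1/54
  (X=0, Y=0, W=0, U=2, Z=0) weight 1/432
  (X=0, Y=0, W=0, U=2, Z=1) weight 1/216
  (X=0, Y=1, W=1, U=0, Z=0) weight 1/288
  (X=0, Y=1, W=1, U=0, Z=1) weight 1/144
  … 40 more
Group by W:
  weight(W=0) = 3/16
  weight(W=1) = 7/32
Total weight = 3/16 + 7/32 = 13/32
P(W=0 | obs) = 3/16 / 13/32 = 6/13
P(W=1 | obs) = 7/32 / 13/32 = 7/13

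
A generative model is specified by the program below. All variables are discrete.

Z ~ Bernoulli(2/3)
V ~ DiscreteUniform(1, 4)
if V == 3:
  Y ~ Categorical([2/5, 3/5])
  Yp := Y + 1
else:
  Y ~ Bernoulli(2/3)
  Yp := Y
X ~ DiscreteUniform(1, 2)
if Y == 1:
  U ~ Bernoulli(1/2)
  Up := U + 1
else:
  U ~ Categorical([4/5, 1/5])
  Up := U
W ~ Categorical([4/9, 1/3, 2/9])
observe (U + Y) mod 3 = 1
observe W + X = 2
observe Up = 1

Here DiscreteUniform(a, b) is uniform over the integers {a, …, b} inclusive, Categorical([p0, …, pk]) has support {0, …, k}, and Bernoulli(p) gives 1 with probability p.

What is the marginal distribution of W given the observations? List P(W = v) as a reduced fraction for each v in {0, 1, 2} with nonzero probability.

P(W=0) = 4/7, P(W=1) = 3/7

Enumerate traces; 32 have nonzero weight after conditioning:
  (Z=0, V=1, Y=0, X=1, U=1, W=1) weight 1/1080
  (Z=0, V=1, Y=0, X=2, U=1, W=0) weight 1/810
  (Z=0, V=1, Y=1, X=1, U=0, W=1) weight 1/216
  (Z=0, V=1, Y=1, X=2, U=0, W=0) weight 1/162
  (Z=0, V=2, Y=0, X=1, U=1, W=1) weight 1/1080
  (Z=0, V=2, Y=0, X=2, U=1, W=0) weight 1/810
  (Z=0, V=2, Y=1, X=1, U=0, W=1) weight 1/216
  (Z=0, V=2, Y=1, X=2, U=0, W=0) weight 1/162
  … 24 more
Group by W:
  weight(W=0) = 79/900
  weight(W=1) = 79/1200
Total weight = 79/900 + 79/1200 = 553/3600
P(W=0 | obs) = 79/900 / 553/3600 = 4/7
P(W=1 | obs) = 79/1200 / 553/3600 = 3/7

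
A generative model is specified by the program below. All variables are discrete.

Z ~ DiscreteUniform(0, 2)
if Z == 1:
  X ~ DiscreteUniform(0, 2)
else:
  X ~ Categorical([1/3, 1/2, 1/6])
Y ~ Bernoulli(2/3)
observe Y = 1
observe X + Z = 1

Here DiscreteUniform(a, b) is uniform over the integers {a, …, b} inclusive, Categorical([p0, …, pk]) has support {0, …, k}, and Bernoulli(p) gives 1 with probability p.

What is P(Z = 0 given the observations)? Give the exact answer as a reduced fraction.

P(Z = 0 | obs) = 3/5

Enumerate traces; 2 have nonzero weight after conditioning:
  (Z=0, X=1, Y=1) weight 1/9
  (Z=1, X=0, Y=1) weight 2/27
Group by Z:
  weight(Z=0) = 1/9
  weight(Z=1) = 2/27
Total weight = 1/9 + 2/27 = 5/27
P(Z=0 | obs) = 1/9 / 5/27 = 3/5
P(Z=1 | obs) = 2/27 / 5/27 = 2/5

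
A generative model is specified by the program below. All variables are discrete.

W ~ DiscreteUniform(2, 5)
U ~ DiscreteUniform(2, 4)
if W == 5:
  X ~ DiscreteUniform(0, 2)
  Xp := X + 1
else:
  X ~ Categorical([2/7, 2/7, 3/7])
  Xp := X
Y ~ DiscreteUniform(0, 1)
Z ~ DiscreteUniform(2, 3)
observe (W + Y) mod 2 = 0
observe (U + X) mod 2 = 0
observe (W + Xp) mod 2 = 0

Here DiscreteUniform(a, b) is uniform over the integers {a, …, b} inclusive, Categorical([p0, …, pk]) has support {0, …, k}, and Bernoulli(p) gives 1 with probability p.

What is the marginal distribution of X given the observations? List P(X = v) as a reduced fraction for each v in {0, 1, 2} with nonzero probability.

Enumerate traces; 26 have nonzero weight after conditioning:
  (W=2, U=2, X=0, Y=0, Z=2) weight 1/168
  (W=2, U=2, X=0, Y=0, Z=3) weight 1/168
  (W=2, U=2, X=2, Y=0, Z=2) weight 1/112
  (W=2, U=2, X=2, Y=0, Z=3) weight 1/112
  (W=2, U=4, X=0, Y=0, Z=2) weight 1/168
  (W=2, U=4, X=0, Y=0, Z=3) weight 1/168
  (W=2, U=4, X=2, Y=0, Z=2) weight 1/112
  (W=2, U=4, X=2, Y=0, Z=3) weight 1/112
  (W=3, U=3, X=1, Y=1, Z=2) weight 1/168
  … 17 more
Group by X:
  weight(X=0) = 19/252
  weight(X=1) = 1/84
  weight(X=2) = 25/252
Total weight = 19/252 + 1/84 + 25/252 = 47/252
P(X=0 | obs) = 19/252 / 47/252 = 19/47
P(X=1 | obs) = 1/84 / 47/252 = 3/47
P(X=2 | obs) = 25/252 / 47/252 = 25/47

P(X=0) = 19/47, P(X=1) = 3/47, P(X=2) = 25/47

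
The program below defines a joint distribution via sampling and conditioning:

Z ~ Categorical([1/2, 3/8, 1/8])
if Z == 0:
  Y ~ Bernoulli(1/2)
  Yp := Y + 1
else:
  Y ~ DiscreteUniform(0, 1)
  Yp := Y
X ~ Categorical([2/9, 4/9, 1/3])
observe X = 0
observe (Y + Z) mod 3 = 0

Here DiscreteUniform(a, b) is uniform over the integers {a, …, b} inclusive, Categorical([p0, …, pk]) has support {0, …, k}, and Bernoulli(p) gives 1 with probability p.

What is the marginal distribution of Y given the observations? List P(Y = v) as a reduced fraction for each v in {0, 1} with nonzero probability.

P(Y=0) = 4/5, P(Y=1) = 1/5

Enumerate traces; 2 have nonzero weight after conditioning:
  (Z=0, Y=0, X=0) weight 1/18
  (Z=2, Y=1, X=0) weight 1/72
Group by Y:
  weight(Y=0) = 1/18
  weight(Y=1) = 1/72
Total weight = 1/18 + 1/72 = 5/72
P(Y=0 | obs) = 1/18 / 5/72 = 4/5
P(Y=1 | obs) = 1/72 / 5/72 = 1/5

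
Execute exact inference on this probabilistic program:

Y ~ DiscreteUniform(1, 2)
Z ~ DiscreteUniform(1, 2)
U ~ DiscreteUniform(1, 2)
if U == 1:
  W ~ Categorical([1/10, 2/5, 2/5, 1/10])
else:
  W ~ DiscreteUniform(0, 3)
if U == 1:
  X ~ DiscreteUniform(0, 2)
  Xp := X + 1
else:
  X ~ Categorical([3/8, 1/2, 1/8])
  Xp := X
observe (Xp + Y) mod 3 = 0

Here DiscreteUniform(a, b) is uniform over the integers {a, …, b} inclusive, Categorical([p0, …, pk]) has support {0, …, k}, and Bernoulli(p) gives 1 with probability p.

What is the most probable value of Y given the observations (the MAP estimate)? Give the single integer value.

argmax_v P(Y = v | obs) = 2

Enumerate traces; 32 have nonzero weight after conditioning:
  (Y=1, Z=1, U=1, W=0, X=1) weight 1/240
  (Y=1, Z=1, U=1, W=1, X=1) weight 1/60
  (Y=1, Z=1, U=1, W=2, X=1) weight 1/60
  (Y=1, Z=1, U=1, W=3, X=1) weight 1/240
  (Y=1, Z=1, U=2, W=0, X=2) weight 1/256
  (Y=1, Z=1, U=2, W=1, X=2) weight 1/256
  (Y=1, Z=1, U=2, W=2, X=2) weight 1/256
  (Y=1, Z=1, U=2, W=3, X=2) weight 1/256
  (Y=2, Z=1, U=1, W=0, X=0) weight 1/240
  … 23 more
Group by Y:
  weight(Y=1) = 11/96
  weight(Y=2) = 5/24
Total weight = 11/96 + 5/24 = 31/96
P(Y=1 | obs) = 11/96 / 31/96 = 11/31
P(Y=2 | obs) = 5/24 / 31/96 = 20/31
argmax = 2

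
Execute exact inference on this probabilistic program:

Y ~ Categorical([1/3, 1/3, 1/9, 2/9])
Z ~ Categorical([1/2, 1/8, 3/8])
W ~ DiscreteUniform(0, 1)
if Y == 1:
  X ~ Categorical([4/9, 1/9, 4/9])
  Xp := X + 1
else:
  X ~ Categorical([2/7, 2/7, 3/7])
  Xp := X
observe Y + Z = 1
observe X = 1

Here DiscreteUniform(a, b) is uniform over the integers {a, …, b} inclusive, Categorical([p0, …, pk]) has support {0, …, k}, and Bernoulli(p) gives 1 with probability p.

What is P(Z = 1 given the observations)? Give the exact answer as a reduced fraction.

P(Z = 1 | obs) = 9/23

Enumerate traces; 4 have nonzero weight after conditioning:
  (Y=0, Z=1, W=0, X=1) weight 1/168
  (Y=0, Z=1, W=1, X=1) weight 1/168
  (Y=1, Z=0, W=0, X=1) weight 1/108
  (Y=1, Z=0, W=1, X=1) weight 1/108
Group by Z:
  weight(Z=0) = 1/54
  weight(Z=1) = 1/84
Total weight = 1/54 + 1/84 = 23/756
P(Z=0 | obs) = 1/54 / 23/756 = 14/23
P(Z=1 | obs) = 1/84 / 23/756 = 9/23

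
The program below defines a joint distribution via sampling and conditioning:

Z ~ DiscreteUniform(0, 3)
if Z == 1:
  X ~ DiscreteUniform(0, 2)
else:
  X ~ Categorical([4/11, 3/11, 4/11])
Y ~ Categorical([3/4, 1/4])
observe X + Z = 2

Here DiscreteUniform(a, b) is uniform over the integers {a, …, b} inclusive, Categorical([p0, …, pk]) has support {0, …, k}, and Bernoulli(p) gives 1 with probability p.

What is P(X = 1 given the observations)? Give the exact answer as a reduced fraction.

Enumerate traces; 6 have nonzero weight after conditioning:
  (Z=0, X=2, Y=0) weight 3/44
  (Z=0, X=2, Y=1) weight 1/44
  (Z=1, X=1, Y=0) weight 1/16
  (Z=1, X=1, Y=1) weight 1/48
  (Z=2, X=0, Y=0) weight 3/44
  (Z=2, X=0, Y=1) weight 1/44
Group by X:
  weight(X=0) = 1/11
  weight(X=1) = 1/12
  weight(X=2) = 1/11
Total weight = 1/11 + 1/12 + 1/11 = 35/132
P(X=0 | obs) = 1/11 / 35/132 = 12/35
P(X=1 | obs) = 1/12 / 35/132 = 11/35
P(X=2 | obs) = 1/11 / 35/132 = 12/35

P(X = 1 | obs) = 11/35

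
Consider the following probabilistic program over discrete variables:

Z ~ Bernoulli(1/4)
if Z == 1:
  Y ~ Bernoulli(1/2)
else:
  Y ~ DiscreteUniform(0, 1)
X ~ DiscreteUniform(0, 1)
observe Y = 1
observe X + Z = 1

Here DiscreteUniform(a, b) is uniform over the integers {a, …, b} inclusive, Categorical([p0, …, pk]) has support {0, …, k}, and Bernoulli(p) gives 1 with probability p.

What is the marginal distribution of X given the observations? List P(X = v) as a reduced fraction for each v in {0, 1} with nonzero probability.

P(X=0) = 1/4, P(X=1) = 3/4

Enumerate traces; 2 have nonzero weight after conditioning:
  (Z=0, Y=1, X=1) weight 3/16
  (Z=1, Y=1, X=0) weight 1/16
Group by X:
  weight(X=0) = 1/16
  weight(X=1) = 3/16
Total weight = 1/16 + 3/16 = 1/4
P(X=0 | obs) = 1/16 / 1/4 = 1/4
P(X=1 | obs) = 3/16 / 1/4 = 3/4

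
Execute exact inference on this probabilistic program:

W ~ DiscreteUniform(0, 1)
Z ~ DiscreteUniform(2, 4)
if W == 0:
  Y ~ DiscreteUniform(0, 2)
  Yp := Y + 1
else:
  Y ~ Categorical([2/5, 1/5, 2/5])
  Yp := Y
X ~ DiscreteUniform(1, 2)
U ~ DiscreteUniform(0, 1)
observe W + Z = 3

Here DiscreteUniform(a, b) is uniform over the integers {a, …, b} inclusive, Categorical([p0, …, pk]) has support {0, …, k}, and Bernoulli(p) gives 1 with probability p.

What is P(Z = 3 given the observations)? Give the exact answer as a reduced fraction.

P(Z = 3 | obs) = 1/2

Enumerate traces; 24 have nonzero weight after conditioning:
  (W=0, Z=3, Y=0, X=1, U=0) weight 1/72
  (W=0, Z=3, Y=0, X=1, U=1) weight 1/72
  (W=0, Z=3, Y=0, X=2, U=0) weight 1/72
  (W=0, Z=3, Y=0, X=2, U=1) weight 1/72
  (W=0, Z=3, Y=1, X=1, U=0) weight 1/72
  (W=0, Z=3, Y=1, X=1, U=1) weight 1/72
  (W=0, Z=3, Y=1, X=2, U=0) weight 1/72
  (W=0, Z=3, Y=1, X=2, U=1) weight 1/72
  (W=1, Z=2, Y=0, X=1, U=0) weight 1/60
  … 15 more
Group by Z:
  weight(Z=2) = 1/6
  weight(Z=3) = 1/6
Total weight = 1/6 + 1/6 = 1/3
P(Z=2 | obs) = 1/6 / 1/3 = 1/2
P(Z=3 | obs) = 1/6 / 1/3 = 1/2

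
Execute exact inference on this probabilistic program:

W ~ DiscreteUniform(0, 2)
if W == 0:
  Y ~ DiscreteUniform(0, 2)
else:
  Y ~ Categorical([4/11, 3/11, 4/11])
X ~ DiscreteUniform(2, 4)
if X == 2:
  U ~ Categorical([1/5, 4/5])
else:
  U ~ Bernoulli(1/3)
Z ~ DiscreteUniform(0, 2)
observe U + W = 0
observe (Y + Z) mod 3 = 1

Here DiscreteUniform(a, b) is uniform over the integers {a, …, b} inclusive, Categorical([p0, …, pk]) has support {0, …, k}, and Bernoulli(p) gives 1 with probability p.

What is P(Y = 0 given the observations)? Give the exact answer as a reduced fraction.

Enumerate traces; 9 have nonzero weight after conditioning:
  (W=0, Y=0, X=2, U=0, Z=1) weight 1/405
  (W=0, Y=0, X=3, U=0, Z=1) weight 2/243
  (W=0, Y=0, X=4, U=0, Z=1) weight 2/243
  (W=0, Y=1, X=2, U=0, Z=0) weight 1/405
  (W=0, Y=1, X=3, U=0, Z=0) weight 2/243
  (W=0, Y=1, X=4, U=0, Z=0) weight 2/243
  (W=0, Y=2, X=2, U=0, Z=2) weight 1/405
  (W=0, Y=2, X=3, U=0, Z=2) weight 2/243
  … 1 more
Group by Y:
  weight(Y=0) = 23/1215
  weight(Y=1) = 23/1215
  weight(Y=2) = 23/1215
Total weight = 23/1215 + 23/1215 + 23/1215 = 23/405
P(Y=0 | obs) = 23/1215 / 23/405 = 1/3
P(Y=1 | obs) = 23/1215 / 23/405 = 1/3
P(Y=2 | obs) = 23/1215 / 23/405 = 1/3

P(Y = 0 | obs) = 1/3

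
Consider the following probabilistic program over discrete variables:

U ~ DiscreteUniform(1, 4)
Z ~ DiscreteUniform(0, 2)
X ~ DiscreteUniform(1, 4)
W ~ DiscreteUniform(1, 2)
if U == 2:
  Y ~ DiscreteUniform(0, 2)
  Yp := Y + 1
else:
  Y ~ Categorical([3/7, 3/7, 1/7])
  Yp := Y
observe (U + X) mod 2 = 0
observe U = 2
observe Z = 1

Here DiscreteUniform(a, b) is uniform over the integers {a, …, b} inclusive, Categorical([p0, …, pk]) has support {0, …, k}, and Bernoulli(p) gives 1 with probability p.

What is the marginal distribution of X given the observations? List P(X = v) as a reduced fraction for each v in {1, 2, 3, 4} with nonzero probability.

Enumerate traces; 12 have nonzero weight after conditioning:
  (U=2, Z=1, X=2, W=1, Y=0) weight 1/288
  (U=2, Z=1, X=2, W=1, Y=1) weight 1/288
  (U=2, Z=1, X=2, W=1, Y=2) weight 1/288
  (U=2, Z=1, X=2, W=2, Y=0) weight 1/288
  (U=2, Z=1, X=2, W=2, Y=1) weight 1/288
  (U=2, Z=1, X=2, W=2, Y=2) weight 1/288
  (U=2, Z=1, X=4, W=1, Y=0) weight 1/288
  (U=2, Z=1, X=4, W=1, Y=1) weight 1/288
  … 4 more
Group by X:
  weight(X=2) = 1/48
  weight(X=4) = 1/48
Total weight = 1/48 + 1/48 = 1/24
P(X=2 | obs) = 1/48 / 1/24 = 1/2
P(X=4 | obs) = 1/48 / 1/24 = 1/2

P(X=2) = 1/2, P(X=4) = 1/2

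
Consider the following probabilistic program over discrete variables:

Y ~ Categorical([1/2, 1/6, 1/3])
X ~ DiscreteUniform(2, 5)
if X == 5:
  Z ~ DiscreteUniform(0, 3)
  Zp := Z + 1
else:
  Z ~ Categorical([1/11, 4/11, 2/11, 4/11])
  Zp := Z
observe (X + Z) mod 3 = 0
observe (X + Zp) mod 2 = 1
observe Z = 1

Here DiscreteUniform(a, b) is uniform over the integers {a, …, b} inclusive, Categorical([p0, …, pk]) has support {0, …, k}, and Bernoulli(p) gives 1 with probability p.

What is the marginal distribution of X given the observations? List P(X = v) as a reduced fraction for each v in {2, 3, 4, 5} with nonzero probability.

Enumerate traces; 6 have nonzero weight after conditioning:
  (Y=0, X=2, Z=1) weight 1/22
  (Y=0, X=5, Z=1) weight 1/32
  (Y=1, X=2, Z=1) weight 1/66
  (Y=1, X=5, Z=1) weight 1/96
  (Y=2, X=2, Z=1) weight 1/33
  (Y=2, X=5, Z=1) weight 1/48
Group by X:
  weight(X=2) = 1/11
  weight(X=5) = 1/16
Total weight = 1/11 + 1/16 = 27/176
P(X=2 | obs) = 1/11 / 27/176 = 16/27
P(X=5 | obs) = 1/16 / 27/176 = 11/27

P(X=2) = 16/27, P(X=5) = 11/27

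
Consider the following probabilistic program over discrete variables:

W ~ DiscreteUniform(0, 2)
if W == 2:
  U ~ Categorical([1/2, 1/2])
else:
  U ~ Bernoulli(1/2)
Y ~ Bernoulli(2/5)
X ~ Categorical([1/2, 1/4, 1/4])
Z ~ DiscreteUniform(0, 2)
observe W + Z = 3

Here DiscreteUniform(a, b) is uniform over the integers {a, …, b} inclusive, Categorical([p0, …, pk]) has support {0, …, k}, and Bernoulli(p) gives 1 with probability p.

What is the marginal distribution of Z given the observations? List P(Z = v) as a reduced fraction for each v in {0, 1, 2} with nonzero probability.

P(Z=1) = 1/2, P(Z=2) = 1/2

Enumerate traces; 24 have nonzero weight after conditioning:
  (W=1, U=0, Y=0, X=0, Z=2) weight 1/60
  (W=1, U=0, Y=0, X=1, Z=2) weight 1/120
  (W=1, U=0, Y=0, X=2, Z=2) weight 1/120
  (W=1, U=0, Y=1, X=0, Z=2) weight 1/90
  (W=1, U=0, Y=1, X=1, Z=2) weight 1/180
  (W=1, U=0, Y=1, X=2, Z=2) weight 1/180
  (W=1, U=1, Y=0, X=0, Z=2) weight 1/60
  (W=1, U=1, Y=0, X=1, Z=2) weight 1/120
  (W=2, U=0, Y=0, X=0, Z=1) weight 1/60
  … 15 more
Group by Z:
  weight(Z=1) = 1/9
  weight(Z=2) = 1/9
Total weight = 1/9 + 1/9 = 2/9
P(Z=1 | obs) = 1/9 / 2/9 = 1/2
P(Z=2 | obs) = 1/9 / 2/9 = 1/2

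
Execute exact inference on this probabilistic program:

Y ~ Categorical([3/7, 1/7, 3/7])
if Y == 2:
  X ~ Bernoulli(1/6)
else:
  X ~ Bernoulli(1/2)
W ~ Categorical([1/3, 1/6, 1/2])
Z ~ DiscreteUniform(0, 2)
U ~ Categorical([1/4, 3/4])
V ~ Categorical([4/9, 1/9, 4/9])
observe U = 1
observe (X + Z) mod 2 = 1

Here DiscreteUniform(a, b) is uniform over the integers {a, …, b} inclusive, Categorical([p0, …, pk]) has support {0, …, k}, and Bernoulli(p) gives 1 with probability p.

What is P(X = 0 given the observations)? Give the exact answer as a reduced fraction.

Enumerate traces; 81 have nonzero weight after conditioning:
  (Y=0, X=0, W=0, Z=1, U=1, V=0) weight 1/126
  (Y=0, X=0, W=0, Z=1, U=1, V=1) weight 1/504
  (Y=0, X=0, W=0, Z=1, U=1, V=2) weight 1/126
  (Y=0, X=0, W=1, Z=1, U=1, V=0) weight 1/252
  (Y=0, X=0, W=1, Z=1, U=1, V=1) weight 1/1008
  (Y=0, X=0, W=1, Z=1, U=1, V=2) weight 1/252
  (Y=0, X=0, W=2, Z=1, U=1, V=0) weight 1/84
  (Y=0, X=0, W=2, Z=1, U=1, V=1) weight 1/336
  (Y=0, X=1, W=0, Z=0, U=1, V=0) weight 1/126
  … 72 more
Group by X:
  weight(X=0) = 9/56
  weight(X=1) = 5/28
Total weight = 9/56 + 5/28 = 19/56
P(X=0 | obs) = 9/56 / 19/56 = 9/19
P(X=1 | obs) = 5/28 / 19/56 = 10/19

P(X = 0 | obs) = 9/19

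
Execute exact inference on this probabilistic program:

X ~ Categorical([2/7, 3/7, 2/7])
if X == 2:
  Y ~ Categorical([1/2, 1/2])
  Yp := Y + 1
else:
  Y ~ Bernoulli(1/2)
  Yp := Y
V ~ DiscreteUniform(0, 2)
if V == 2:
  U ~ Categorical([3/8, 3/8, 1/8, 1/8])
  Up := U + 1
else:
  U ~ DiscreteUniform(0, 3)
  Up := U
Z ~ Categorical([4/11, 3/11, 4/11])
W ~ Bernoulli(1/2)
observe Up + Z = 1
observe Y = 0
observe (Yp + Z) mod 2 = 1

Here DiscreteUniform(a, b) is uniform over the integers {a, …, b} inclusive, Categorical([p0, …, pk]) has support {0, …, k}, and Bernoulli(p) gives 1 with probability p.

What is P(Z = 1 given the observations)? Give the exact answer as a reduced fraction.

P(Z = 1 | obs) = 15/29

Enumerate traces; 14 have nonzero weight after conditioning:
  (X=0, Y=0, V=0, U=0, Z=1, W=0) weight 1/616
  (X=0, Y=0, V=0, U=0, Z=1, W=1) weight 1/616
  (X=0, Y=0, V=1, U=0, Z=1, W=0) weight 1/616
  (X=0, Y=0, V=1, U=0, Z=1, W=1) weight 1/616
  (X=1, Y=0, V=0, U=0, Z=1, W=0) weight 3/1232
  (X=1, Y=0, V=0, U=0, Z=1, W=1) weight 3/1232
  (X=1, Y=0, V=1, U=0, Z=1, W=0) weight 3/1232
  (X=1, Y=0, V=1, U=0, Z=1, W=1) weight 3/1232
  (X=2, Y=0, V=0, U=1, Z=0, W=0) weight 1/462
  … 5 more
Group by Z:
  weight(Z=0) = 1/66
  weight(Z=1) = 5/308
Total weight = 1/66 + 5/308 = 29/924
P(Z=0 | obs) = 1/66 / 29/924 = 14/29
P(Z=1 | obs) = 5/308 / 29/924 = 15/29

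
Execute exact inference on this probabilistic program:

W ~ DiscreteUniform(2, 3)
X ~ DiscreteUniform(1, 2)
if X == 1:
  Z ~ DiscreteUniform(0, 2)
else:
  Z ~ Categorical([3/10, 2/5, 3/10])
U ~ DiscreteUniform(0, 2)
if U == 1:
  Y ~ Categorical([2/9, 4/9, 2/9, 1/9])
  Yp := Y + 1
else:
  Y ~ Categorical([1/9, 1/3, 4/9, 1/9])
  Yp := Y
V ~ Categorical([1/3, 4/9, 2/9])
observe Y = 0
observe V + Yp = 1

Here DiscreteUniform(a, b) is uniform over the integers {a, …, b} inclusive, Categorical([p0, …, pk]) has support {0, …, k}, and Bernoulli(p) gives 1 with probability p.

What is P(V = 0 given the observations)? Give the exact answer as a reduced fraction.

Enumerate traces; 36 have nonzero weight after conditioning:
  (W=2, X=1, Z=0, U=0, Y=0, V=1) weight 1/729
  (W=2, X=1, Z=0, U=1, Y=0, V=0) weight 1/486
  (W=2, X=1, Z=0, U=2, Y=0, V=1) weight 1/729
  (W=2, X=1, Z=1, U=0, Y=0, V=1) weight 1/729
  (W=2, X=1, Z=1, U=1, Y=0, V=0) weight 1/486
  (W=2, X=1, Z=1, U=2, Y=0, V=1) weight 1/729
  (W=2, X=1, Z=2, U=0, Y=0, V=1) weight 1/729
  (W=2, X=1, Z=2, U=1, Y=0, V=0) weight 1/486
  … 28 more
Group by V:
  weight(V=0) = 2/81
  weight(V=1) = 8/243
Total weight = 2/81 + 8/243 = 14/243
P(V=0 | obs) = 2/81 / 14/243 = 3/7
P(V=1 | obs) = 8/243 / 14/243 = 4/7

P(V = 0 | obs) = 3/7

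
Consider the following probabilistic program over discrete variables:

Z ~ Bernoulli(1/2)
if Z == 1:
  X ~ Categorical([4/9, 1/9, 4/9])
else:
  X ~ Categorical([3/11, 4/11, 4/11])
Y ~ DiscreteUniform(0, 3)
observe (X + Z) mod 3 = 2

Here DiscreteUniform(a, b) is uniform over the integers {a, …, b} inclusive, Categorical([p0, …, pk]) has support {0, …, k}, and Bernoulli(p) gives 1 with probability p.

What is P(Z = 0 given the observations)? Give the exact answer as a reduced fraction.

Enumerate traces; 8 have nonzero weight after conditioning:
  (Z=0, X=2, Y=0) weight 1/22
  (Z=0, X=2, Y=1) weight 1/22
  (Z=0, X=2, Y=2) weight 1/22
  (Z=0, X=2, Y=3) weight 1/22
  (Z=1, X=1, Y=0) weight 1/72
  (Z=1, X=1, Y=1) weight 1/72
  (Z=1, X=1, Y=2) weight 1/72
  (Z=1, X=1, Y=3) weight 1/72
Group by Z:
  weight(Z=0) = 2/11
  weight(Z=1) = 1/18
Total weight = 2/11 + 1/18 = 47/198
P(Z=0 | obs) = 2/11 / 47/198 = 36/47
P(Z=1 | obs) = 1/18 / 47/198 = 11/47

P(Z = 0 | obs) = 36/47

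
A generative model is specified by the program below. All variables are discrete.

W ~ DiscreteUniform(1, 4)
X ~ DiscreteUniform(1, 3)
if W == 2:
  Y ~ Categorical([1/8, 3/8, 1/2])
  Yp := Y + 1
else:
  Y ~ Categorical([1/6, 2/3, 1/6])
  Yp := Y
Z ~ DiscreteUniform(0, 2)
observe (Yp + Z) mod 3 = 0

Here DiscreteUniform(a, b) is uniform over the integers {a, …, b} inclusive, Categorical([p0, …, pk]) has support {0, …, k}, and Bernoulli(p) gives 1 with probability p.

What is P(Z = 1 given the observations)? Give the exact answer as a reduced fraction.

P(Z = 1 | obs) = 7/32

Enumerate traces; 36 have nonzero weight after conditioning:
  (W=1, X=1, Y=0, Z=0) weight 1/216
  (W=1, X=1, Y=1, Z=2) weight 1/54
  (W=1, X=1, Y=2, Z=1) weight 1/216
  (W=1, X=2, Y=0, Z=0) weight 1/216
  (W=1, X=2, Y=1, Z=2) weight 1/54
  (W=1, X=2, Y=2, Z=1) weight 1/216
  (W=1, X=3, Y=0, Z=0) weight 1/216
  (W=1, X=3, Y=1, Z=2) weight 1/54
  … 28 more
Group by Z:
  weight(Z=0) = 1/12
  weight(Z=1) = 7/96
  weight(Z=2) = 17/96
Total weight = 1/12 + 7/96 + 17/96 = 1/3
P(Z=0 | obs) = 1/12 / 1/3 = 1/4
P(Z=1 | obs) = 7/96 / 1/3 = 7/32
P(Z=2 | obs) = 17/96 / 1/3 = 17/32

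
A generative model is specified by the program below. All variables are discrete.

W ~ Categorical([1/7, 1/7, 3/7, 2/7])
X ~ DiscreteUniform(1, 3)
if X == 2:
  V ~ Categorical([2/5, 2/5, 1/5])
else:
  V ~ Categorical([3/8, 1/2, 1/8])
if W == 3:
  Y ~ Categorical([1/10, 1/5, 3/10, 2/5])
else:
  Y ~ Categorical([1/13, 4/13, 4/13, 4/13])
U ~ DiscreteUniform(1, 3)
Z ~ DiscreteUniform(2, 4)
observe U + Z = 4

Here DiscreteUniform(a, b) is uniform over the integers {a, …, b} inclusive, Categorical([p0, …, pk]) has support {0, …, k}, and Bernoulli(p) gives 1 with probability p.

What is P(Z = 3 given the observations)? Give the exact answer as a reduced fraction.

Enumerate traces; 288 have nonzero weight after conditioning:
  (W=0, X=1, V=0, Y=0, U=1, Z=3) weight 1/6552
  (W=0, X=1, V=0, Y=0, U=2, Z=2) weight 1/6552
  (W=0, X=1, V=0, Y=1, U=1, Z=3) weight 1/1638
  (W=0, X=1, V=0, Y=1, U=2, Z=2) weight 1/1638
  (W=0, X=1, V=0, Y=2, U=1, Z=3) weight 1/1638
  (W=0, X=1, V=0, Y=2, U=2, Z=2) weight 1/1638
  (W=0, X=1, V=0, Y=3, U=1, Z=3) weight 1/1638
  (W=0, X=1, V=0, Y=3, U=2, Z=2) weight 1/1638
  … 280 more
Group by Z:
  weight(Z=2) = 1/9
  weight(Z=3) = 1/9
Total weight = 1/9 + 1/9 = 2/9
P(Z=2 | obs) = 1/9 / 2/9 = 1/2
P(Z=3 | obs) = 1/9 / 2/9 = 1/2

P(Z = 3 | obs) = 1/2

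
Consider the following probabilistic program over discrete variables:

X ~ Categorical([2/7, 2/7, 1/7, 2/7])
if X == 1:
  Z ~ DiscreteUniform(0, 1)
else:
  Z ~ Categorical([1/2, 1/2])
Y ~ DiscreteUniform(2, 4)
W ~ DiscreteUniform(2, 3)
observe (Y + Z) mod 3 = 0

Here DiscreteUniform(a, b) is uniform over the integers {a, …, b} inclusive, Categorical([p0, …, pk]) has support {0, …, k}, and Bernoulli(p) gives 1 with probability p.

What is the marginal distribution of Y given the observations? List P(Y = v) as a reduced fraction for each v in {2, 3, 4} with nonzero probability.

P(Y=2) = 1/2, P(Y=3) = 1/2

Enumerate traces; 16 have nonzero weight after conditioning:
  (X=0, Z=0, Y=3, W=2) weight 1/42
  (X=0, Z=0, Y=3, W=3) weight 1/42
  (X=0, Z=1, Y=2, W=2) weight 1/42
  (X=0, Z=1, Y=2, W=3) weight 1/42
  (X=1, Z=0, Y=3, W=2) weight 1/42
  (X=1, Z=0, Y=3, W=3) weight 1/42
  (X=1, Z=1, Y=2, W=2) weight 1/42
  (X=1, Z=1, Y=2, W=3) weight 1/42
  … 8 more
Group by Y:
  weight(Y=2) = 1/6
  weight(Y=3) = 1/6
Total weight = 1/6 + 1/6 = 1/3
P(Y=2 | obs) = 1/6 / 1/3 = 1/2
P(Y=3 | obs) = 1/6 / 1/3 = 1/2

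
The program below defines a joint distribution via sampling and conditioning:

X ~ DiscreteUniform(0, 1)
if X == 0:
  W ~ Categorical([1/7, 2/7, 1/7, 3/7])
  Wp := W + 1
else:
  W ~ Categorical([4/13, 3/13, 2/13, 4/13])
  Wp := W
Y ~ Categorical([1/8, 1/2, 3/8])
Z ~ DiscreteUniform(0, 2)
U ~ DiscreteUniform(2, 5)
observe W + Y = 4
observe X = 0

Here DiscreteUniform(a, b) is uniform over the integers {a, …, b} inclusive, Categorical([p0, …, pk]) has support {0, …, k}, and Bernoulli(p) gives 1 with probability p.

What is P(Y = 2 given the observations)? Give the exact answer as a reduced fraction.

Enumerate traces; 24 have nonzero weight after conditioning:
  (X=0, W=2, Y=2, Z=0, U=2) weight 1/448
  (X=0, W=2, Y=2, Z=0, U=3) weight 1/448
  (X=0, W=2, Y=2, Z=0, U=4) weight 1/448
  (X=0, W=2, Y=2, Z=0, U=5) weight 1/448
  (X=0, W=2, Y=2, Z=1, U=2) weight 1/448
  (X=0, W=2, Y=2, Z=1, U=3) weight 1/448
  (X=0, W=2, Y=2, Z=1, U=4) weight 1/448
  (X=0, W=2, Y=2, Z=1, U=5) weight 1/448
  (X=0, W=3, Y=1, Z=0, U=2) weight 1/112
  … 15 more
Group by Y:
  weight(Y=1) = 3/28
  weight(Y=2) = 3/112
Total weight = 3/28 + 3/112 = 15/112
P(Y=1 | obs) = 3/28 / 15/112 = 4/5
P(Y=2 | obs) = 3/112 / 15/112 = 1/5

P(Y = 2 | obs) = 1/5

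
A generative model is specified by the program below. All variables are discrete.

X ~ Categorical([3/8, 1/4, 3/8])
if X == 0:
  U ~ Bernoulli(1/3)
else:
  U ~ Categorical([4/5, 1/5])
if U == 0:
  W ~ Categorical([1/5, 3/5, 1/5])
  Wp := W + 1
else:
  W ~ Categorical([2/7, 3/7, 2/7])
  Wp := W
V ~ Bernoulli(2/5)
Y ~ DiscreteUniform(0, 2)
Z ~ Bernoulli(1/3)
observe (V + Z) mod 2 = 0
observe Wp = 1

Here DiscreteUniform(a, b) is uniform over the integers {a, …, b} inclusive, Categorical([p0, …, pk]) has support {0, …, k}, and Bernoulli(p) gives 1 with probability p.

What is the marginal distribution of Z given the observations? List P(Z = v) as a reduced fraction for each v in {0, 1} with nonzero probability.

P(Z=0) = 3/4, P(Z=1) = 1/4

Enumerate traces; 36 have nonzero weight after conditioning:
  (X=0, U=0, W=0, V=0, Y=0, Z=0) weight 1/150
  (X=0, U=0, W=0, V=0, Y=1, Z=0) weight 1/150
  (X=0, U=0, W=0, V=0, Y=2, Z=0) weight 1/150
  (X=0, U=0, W=0, V=1, Y=0, Z=1) weight 1/450
  (X=0, U=0, W=0, V=1, Y=1, Z=1) weight 1/450
  (X=0, U=0, W=0, V=1, Y=2, Z=1) weight 1/450
  (X=0, U=1, W=1, V=0, Y=0, Z=0) weight 1/140
  (X=0, U=1, W=1, V=0, Y=1, Z=0) weight 1/140
  … 28 more
Group by Z:
  weight(Z=0) = 18/175
  weight(Z=1) = 6/175
Total weight = 18/175 + 6/175 = 24/175
P(Z=0 | obs) = 18/175 / 24/175 = 3/4
P(Z=1 | obs) = 6/175 / 24/175 = 1/4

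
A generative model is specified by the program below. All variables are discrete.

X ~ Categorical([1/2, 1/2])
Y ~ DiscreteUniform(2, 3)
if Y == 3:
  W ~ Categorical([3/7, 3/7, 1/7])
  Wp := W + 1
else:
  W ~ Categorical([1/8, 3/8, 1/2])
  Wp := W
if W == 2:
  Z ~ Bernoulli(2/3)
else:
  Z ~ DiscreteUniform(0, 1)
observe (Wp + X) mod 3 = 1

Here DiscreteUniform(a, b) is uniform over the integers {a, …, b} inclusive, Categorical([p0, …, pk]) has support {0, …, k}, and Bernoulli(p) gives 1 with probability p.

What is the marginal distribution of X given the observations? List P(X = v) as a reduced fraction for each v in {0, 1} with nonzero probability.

P(X=0) = 3/4, P(X=1) = 1/4

Enumerate traces; 8 have nonzero weight after conditioning:
  (X=0, Y=2, W=1, Z=0) weight 3/64
  (X=0, Y=2, W=1, Z=1) weight 3/64
  (X=0, Y=3, W=0, Z=0) weight 3/56
  (X=0, Y=3, W=0, Z=1) weight 3/56
  (X=1, Y=2, W=0, Z=0) weight 1/64
  (X=1, Y=2, W=0, Z=1) weight 1/64
  (X=1, Y=3, W=2, Z=0) weight 1/84
  (X=1, Y=3, W=2, Z=1) weight 1/42
Group by X:
  weight(X=0) = 45/224
  weight(X=1) = 15/224
Total weight = 45/224 + 15/224 = 15/56
P(X=0 | obs) = 45/224 / 15/56 = 3/4
P(X=1 | obs) = 15/224 / 15/56 = 1/4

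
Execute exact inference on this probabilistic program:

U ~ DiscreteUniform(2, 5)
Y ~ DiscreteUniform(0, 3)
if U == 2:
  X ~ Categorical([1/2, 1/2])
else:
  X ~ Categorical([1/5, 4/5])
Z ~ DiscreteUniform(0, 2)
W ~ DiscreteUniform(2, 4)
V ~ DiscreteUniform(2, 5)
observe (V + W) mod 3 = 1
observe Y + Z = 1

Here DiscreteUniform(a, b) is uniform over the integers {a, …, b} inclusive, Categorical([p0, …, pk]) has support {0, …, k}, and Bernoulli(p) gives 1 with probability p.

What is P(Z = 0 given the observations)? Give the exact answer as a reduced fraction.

P(Z = 0 | obs) = 1/2

Enumerate traces; 64 have nonzero weight after conditioning:
  (U=2, Y=0, X=0, Z=1, W=2, V=2) weight 1/1152
  (U=2, Y=0, X=0, Z=1, W=2, V=5) weight 1/1152
  (U=2, Y=0, X=0, Z=1, W=3, V=4) weight 1/1152
  (U=2, Y=0, X=0, Z=1, W=4, V=3) weight 1/1152
  (U=2, Y=0, X=1, Z=1, W=2, V=2) weight 1/1152
  (U=2, Y=0, X=1, Z=1, W=2, V=5) weight 1/1152
  (U=2, Y=0, X=1, Z=1, W=3, V=4) weight 1/1152
  (U=2, Y=0, X=1, Z=1, W=4, V=3) weight 1/1152
  (U=2, Y=1, X=0, Z=0, W=2, V=2) weight 1/1152
  … 55 more
Group by Z:
  weight(Z=0) = 1/36
  weight(Z=1) = 1/36
Total weight = 1/36 + 1/36 = 1/18
P(Z=0 | obs) = 1/36 / 1/18 = 1/2
P(Z=1 | obs) = 1/36 / 1/18 = 1/2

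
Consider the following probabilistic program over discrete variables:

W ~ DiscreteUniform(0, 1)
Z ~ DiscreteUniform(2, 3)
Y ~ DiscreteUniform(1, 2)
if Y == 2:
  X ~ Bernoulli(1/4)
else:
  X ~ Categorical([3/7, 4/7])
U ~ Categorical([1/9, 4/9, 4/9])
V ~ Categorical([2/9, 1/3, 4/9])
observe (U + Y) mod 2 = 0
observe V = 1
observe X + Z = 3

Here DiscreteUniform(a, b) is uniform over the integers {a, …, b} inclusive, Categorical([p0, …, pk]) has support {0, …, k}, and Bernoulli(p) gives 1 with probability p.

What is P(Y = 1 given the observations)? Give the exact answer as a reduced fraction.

P(Y = 1 | obs) = 4/9

Enumerate traces; 12 have nonzero weight after conditioning:
  (W=0, Z=2, Y=1, X=1, U=1, V=1) weight 2/189
  (W=0, Z=2, Y=2, X=1, U=0, V=1) weight 1/864
  (W=0, Z=2, Y=2, X=1, U=2, V=1) weight 1/216
  (W=0, Z=3, Y=1, X=0, U=1, V=1) weight 1/126
  (W=0, Z=3, Y=2, X=0, U=0, V=1) weight 1/288
  (W=0, Z=3, Y=2, X=0, U=2, V=1) weight 1/72
  (W=1, Z=2, Y=1, X=1, U=1, V=1) weight 2/189
  (W=1, Z=2, Y=2, X=1, U=0, V=1) weight 1/864
  … 4 more
Group by Y:
  weight(Y=1) = 1/27
  weight(Y=2) = 5/108
Total weight = 1/27 + 5/108 = 1/12
P(Y=1 | obs) = 1/27 / 1/12 = 4/9
P(Y=2 | obs) = 5/108 / 1/12 = 5/9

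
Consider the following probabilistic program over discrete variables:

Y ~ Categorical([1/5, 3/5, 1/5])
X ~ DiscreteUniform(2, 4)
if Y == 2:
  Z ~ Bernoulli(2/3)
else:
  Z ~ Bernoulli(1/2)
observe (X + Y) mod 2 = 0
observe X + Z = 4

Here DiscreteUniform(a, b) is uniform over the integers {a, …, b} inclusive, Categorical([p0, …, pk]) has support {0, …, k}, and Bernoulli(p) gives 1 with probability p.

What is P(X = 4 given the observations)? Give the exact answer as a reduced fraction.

P(X = 4 | obs) = 5/14

Enumerate traces; 3 have nonzero weight after conditioning:
  (Y=0, X=4, Z=0) weight 1/30
  (Y=1, X=3, Z=1) weight 1/10
  (Y=2, X=4, Z=0) weight 1/45
Group by X:
  weight(X=3) = 1/10
  weight(X=4) = 1/18
Total weight = 1/10 + 1/18 = 7/45
P(X=3 | obs) = 1/10 / 7/45 = 9/14
P(X=4 | obs) = 1/18 / 7/45 = 5/14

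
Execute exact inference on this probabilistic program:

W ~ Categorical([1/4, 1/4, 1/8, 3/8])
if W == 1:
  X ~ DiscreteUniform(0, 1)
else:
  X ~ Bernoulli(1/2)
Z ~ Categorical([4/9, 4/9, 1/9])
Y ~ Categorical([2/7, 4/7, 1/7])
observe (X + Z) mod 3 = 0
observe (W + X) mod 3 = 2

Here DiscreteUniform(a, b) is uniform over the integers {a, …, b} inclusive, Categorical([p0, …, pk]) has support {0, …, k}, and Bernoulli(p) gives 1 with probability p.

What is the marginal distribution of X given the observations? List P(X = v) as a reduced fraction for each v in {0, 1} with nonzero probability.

P(X=0) = 2/3, P(X=1) = 1/3

Enumerate traces; 6 have nonzero weight after conditioning:
  (W=1, X=1, Z=2, Y=0) weight 1/252
  (W=1, X=1, Z=2, Y=1) weight 1/126
  (W=1, X=1, Z=2, Y=2) weight 1/504
  (W=2, X=0, Z=0, Y=0) weight 1/126
  (W=2, X=0, Z=0, Y=1) weight 1/63
  (W=2, X=0, Z=0, Y=2) weight 1/252
Group by X:
  weight(X=0) = 1/36
  weight(X=1) = 1/72
Total weight = 1/36 + 1/72 = 1/24
P(X=0 | obs) = 1/36 / 1/24 = 2/3
P(X=1 | obs) = 1/72 / 1/24 = 1/3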